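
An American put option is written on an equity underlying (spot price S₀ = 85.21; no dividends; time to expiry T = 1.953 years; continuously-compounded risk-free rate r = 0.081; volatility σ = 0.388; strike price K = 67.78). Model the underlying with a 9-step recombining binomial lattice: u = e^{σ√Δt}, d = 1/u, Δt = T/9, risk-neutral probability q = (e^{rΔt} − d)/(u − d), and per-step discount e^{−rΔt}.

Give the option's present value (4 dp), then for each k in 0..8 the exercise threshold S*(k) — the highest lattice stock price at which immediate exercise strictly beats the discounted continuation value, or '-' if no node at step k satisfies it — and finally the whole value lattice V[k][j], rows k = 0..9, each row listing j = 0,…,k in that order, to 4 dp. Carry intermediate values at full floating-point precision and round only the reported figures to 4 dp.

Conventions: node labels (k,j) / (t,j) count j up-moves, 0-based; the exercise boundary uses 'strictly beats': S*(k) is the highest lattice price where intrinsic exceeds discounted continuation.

Δt=0.21700, u=1.19811, d=0.83465, q=0.50372, disc=e^(-rΔt)=0.98258
k=9 terminal: V=max(K-S,0) → 51.0294 43.7352 33.2647 18.2346 0.0000 0.0000 0.0000 0.0000 0.0000 0.0000
k=8: j=0 S=20.0690 intr=47.7110 cont=46.5301 V=47.7110[EX]; j=1 S=28.8082 intr=38.9718 cont=37.7908 V=38.9718[EX]; j=2 S=41.3531 intr=26.4269 cont=25.2460 V=26.4269[EX]; j=3 S=59.3607 intr=8.4193 cont=8.8917 V=8.8917[hold]; j=4 S=85.2100 intr=0.0000 cont=0.0000 V=0.0000[hold]; j=5 S=122.3156 intr=0.0000 cont=0.0000 V=0.0000[hold]; j=6 S=175.5793 intr=0.0000 cont=0.0000 V=0.0000[hold]; j=7 S=252.0373 intr=0.0000 cont=0.0000 V=0.0000[hold]; j=8 S=361.7897 intr=0.0000 cont=0.0000 V=0.0000[hold]  S*(8)=41.3531
k=7: j=0 S=24.0448 intr=43.7352 cont=42.5543 V=43.7352[EX]; j=1 S=34.5153 intr=33.2647 cont=32.0837 V=33.2647[EX]; j=2 S=49.5454 intr=18.2346 cont=17.2875 V=18.2346[EX]; j=3 S=71.1205 intr=0.0000 cont=4.3358 V=4.3358[hold]; j=4 S=102.0907 intr=0.0000 cont=0.0000 V=0.0000[hold]; j=5 S=146.5473 intr=0.0000 cont=0.0000 V=0.0000[hold]; j=6 S=210.3629 intr=0.0000 cont=0.0000 V=0.0000[hold]; j=7 S=301.9677 intr=0.0000 cont=0.0000 V=0.0000[hold]  S*(7)=49.5454
k=6: j=0 S=28.8082 intr=38.9718 cont=37.7908 V=38.9718[EX]; j=1 S=41.3531 intr=26.4269 cont=25.2460 V=26.4269[EX]; j=2 S=59.3607 intr=8.4193 cont=11.0377 V=11.0377[hold]; j=3 S=85.2100 intr=0.0000 cont=2.1143 V=2.1143[hold]; j=4 S=122.3156 intr=0.0000 cont=0.0000 V=0.0000[hold]; j=5 S=175.5793 intr=0.0000 cont=0.0000 V=0.0000[hold]; j=6 S=252.0373 intr=0.0000 cont=0.0000 V=0.0000[hold]  S*(6)=41.3531
k=5: j=0 S=34.5153 intr=33.2647 cont=32.0837 V=33.2647[EX]; j=1 S=49.5454 intr=18.2346 cont=18.3496 V=18.3496[hold]; j=2 S=71.1205 intr=0.0000 cont=6.4288 V=6.4288[hold]; j=3 S=102.0907 intr=0.0000 cont=1.0310 V=1.0310[hold]; j=4 S=146.5473 intr=0.0000 cont=0.0000 V=0.0000[hold]; j=5 S=210.3629 intr=0.0000 cont=0.0000 V=0.0000[hold]  S*(5)=34.5153
k=4: j=0 S=41.3531 intr=26.4269 cont=25.3029 V=26.4269[EX]; j=1 S=59.3607 intr=8.4193 cont=12.1297 V=12.1297[hold]; j=2 S=85.2100 intr=0.0000 cont=3.6451 V=3.6451[hold]; j=3 S=122.3156 intr=0.0000 cont=0.5027 V=0.5027[hold]; j=4 S=175.5793 intr=0.0000 cont=0.0000 V=0.0000[hold]  S*(4)=41.3531
k=3: j=0 S=49.5454 intr=18.2346 cont=18.8901 V=18.8901[hold]; j=1 S=71.1205 intr=0.0000 cont=7.7189 V=7.7189[hold]; j=2 S=102.0907 intr=0.0000 cont=2.0263 V=2.0263[hold]; j=3 S=146.5473 intr=0.0000 cont=0.2451 V=0.2451[hold]  S*(3)=-
k=2: j=0 S=59.3607 intr=8.4193 cont=13.0318 V=13.0318[hold]; j=1 S=85.2100 intr=0.0000 cont=4.7669 V=4.7669[hold]; j=2 S=122.3156 intr=0.0000 cont=1.1094 V=1.1094[hold]  S*(2)=-
k=1: j=0 S=71.1205 intr=0.0000 cont=8.7140 V=8.7140[hold]; j=1 S=102.0907 intr=0.0000 cont=2.8736 V=2.8736[hold]  S*(1)=-
k=0: j=0 S=85.2100 intr=0.0000 cont=5.6715 V=5.6715[hold]  S*(0)=-

price = 5.6715
boundary = - - - - 41.3531 34.5153 41.3531 49.5454 41.3531
tree:
5.6715
8.7140 2.8736
13.0318 4.7669 1.1094
18.8901 7.7189 2.0263 0.2451
26.4269 12.1297 3.6451 0.5027 0.0000
33.2647 18.3496 6.4288 1.0310 0.0000 0.0000
38.9718 26.4269 11.0377 2.1143 0.0000 0.0000 0.0000
43.7352 33.2647 18.2346 4.3358 0.0000 0.0000 0.0000 0.0000
47.7110 38.9718 26.4269 8.8917 0.0000 0.0000 0.0000 0.0000 0.0000
51.0294 43.7352 33.2647 18.2346 0.0000 0.0000 0.0000 0.0000 0.0000 0.0000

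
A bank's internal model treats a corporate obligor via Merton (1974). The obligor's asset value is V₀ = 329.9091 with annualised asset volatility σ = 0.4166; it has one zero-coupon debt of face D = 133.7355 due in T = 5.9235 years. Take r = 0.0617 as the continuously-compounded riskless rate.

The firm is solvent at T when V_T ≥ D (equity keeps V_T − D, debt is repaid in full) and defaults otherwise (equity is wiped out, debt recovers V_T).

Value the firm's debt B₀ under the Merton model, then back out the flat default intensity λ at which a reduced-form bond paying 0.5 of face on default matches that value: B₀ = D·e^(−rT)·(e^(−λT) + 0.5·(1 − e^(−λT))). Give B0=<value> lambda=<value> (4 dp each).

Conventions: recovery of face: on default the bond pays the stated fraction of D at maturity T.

B0=84.5881 lambda=0.0329

Work the structural quantities from V₀ = 329.9091 against face 133.7355:
d₁ = [ln(V₀/D) + (r + σ²/2)T] / (σ√T)
   = [ln(329.9091/133.7355) + (0.0617 + 0.5·0.4166²)·5.9235] / (0.4166·√5.9235)
   = [0.902953 + 0.879508] / 1.013931 = 1.757971
d₂ = d₁ − σ√T = 1.757971 − 1.013931 = 0.744040
N(d₁) = 0.960624,  N(d₂) = 0.771574,  e^(−rT) = 0.693864
E₀ = V₀·N(d₁) − D·e^(−rT)·N(d₂)
   = 329.9091·0.960624 − 133.7355·0.693864·0.771574 = 245.320959
B₀ = V₀ − E₀ = 329.9091 − 245.320959 = 84.588141
e^(−λT) = (B₀·e^(rT)/D − 0.5)/(1 − 0.5) = (84.5881·1.441206/133.7355 − 0.5)/0.5 = 0.82313356
λ = −ln(0.82313356)/5.9235 = 0.032858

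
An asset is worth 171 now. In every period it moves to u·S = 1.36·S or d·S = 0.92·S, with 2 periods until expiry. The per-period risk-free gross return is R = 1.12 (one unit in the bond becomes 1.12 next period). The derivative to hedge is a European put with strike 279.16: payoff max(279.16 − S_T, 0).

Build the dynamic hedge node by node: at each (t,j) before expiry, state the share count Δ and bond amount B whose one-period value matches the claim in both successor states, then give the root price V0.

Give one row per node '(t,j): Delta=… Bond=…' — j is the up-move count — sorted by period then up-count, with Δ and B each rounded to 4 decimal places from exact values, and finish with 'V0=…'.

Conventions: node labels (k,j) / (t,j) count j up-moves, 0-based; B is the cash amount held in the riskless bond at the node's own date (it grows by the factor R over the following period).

(0,0): Delta=-0.7998 Bond=194.4190
(1,0): Delta=-1.0000 Bond=249.2500
(1,1): Delta=-0.6372 Bond=179.9483
V0=57.6589

Under the risk-neutral measure, an up-move has probability p* = (R−d)/(u−d) = 0.4545 and values discount at R = 1.12.
Expiry values: V(2,0)=134.4256, V(2,1)=65.2048, V(2,2)=0.0000
  t=1,j=0: stock 157.3200 → up 213.9552 (V=65.2048), down 144.7344 (V=134.4256). Price 91.9300; hedge Δ=-1.0000, bond B=249.2500.
  t=1,j=1: stock 232.5600 → up 316.2816 (V=0.0000), down 213.9552 (V=65.2048). Price 31.7556; hedge Δ=-0.6372, bond B=179.9483.
  t=0,j=0: stock 171.0000 → up 232.5600 (V=31.7556), down 157.3200 (V=91.9300). Price 57.6589; hedge Δ=-0.7998, bond B=194.4190.
Sanity check at the root: Δ(0,0)·S0 + B(0,0) reproduces V0 = 57.6589.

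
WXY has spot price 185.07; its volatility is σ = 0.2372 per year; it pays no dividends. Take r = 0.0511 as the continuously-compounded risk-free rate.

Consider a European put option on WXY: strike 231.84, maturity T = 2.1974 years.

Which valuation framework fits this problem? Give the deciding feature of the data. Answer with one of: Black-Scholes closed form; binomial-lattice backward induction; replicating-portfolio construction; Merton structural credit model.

framework: Black-Scholes closed form

Key observation: a European claim on WXY (strike 231.84) — a lognormal (GBM) underlying with constant rate and volatility — has an exact closed-form value; no lattice or capital structure is involved.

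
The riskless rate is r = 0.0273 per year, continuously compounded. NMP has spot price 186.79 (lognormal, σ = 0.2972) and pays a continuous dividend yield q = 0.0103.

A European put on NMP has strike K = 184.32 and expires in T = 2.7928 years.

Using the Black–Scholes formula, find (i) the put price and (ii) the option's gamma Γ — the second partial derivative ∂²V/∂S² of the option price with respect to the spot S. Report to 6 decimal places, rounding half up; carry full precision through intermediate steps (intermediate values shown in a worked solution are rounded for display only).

σ√T = 0.2972·√2.7928 = 0.496671
d₁ = (ln(S/K) + (r−q+σ²/2)T) / (σ√T) = (ln(186.79/184.32) + (0.0273−0.0103+0.2972²/2)·2.7928) / 0.496671 = (0.013312 + 0.170819) / 0.496671 = 0.370729
d₂ = d₁ − σ√T = 0.370729 − 0.496671 = -0.125942
e^{−rT} = 0.926591
e^{−qT} = 0.971644
N(−d₁) = 0.355420,  N(−d₂) = 0.550111
Put price V = K·e^{−rT}·N(−d₂) − S·e^{−qT}·N(−d₁) = 93.953029 − 64.506333 = 29.446695
φ(d₁) = (1/√(2π))·e^{−d₁²/2} = 0.372448
Γ = e^{−qT}·φ(d₁) / (S·σ·√T) = 0.003901

price = 29.446695
Γ = 0.003901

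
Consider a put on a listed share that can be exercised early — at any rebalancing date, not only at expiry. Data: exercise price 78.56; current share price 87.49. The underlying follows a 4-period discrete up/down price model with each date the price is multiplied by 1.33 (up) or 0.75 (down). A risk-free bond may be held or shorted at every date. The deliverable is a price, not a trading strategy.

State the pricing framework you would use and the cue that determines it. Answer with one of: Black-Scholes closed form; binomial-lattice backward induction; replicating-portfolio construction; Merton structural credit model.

Key observation: early exercise of the strike-78.56 put must be checked at each of the 4 dates (spot 87.49), which forces a node-by-node comparison of intrinsic and continuation value backward from expiry.

framework: binomial-lattice backward induction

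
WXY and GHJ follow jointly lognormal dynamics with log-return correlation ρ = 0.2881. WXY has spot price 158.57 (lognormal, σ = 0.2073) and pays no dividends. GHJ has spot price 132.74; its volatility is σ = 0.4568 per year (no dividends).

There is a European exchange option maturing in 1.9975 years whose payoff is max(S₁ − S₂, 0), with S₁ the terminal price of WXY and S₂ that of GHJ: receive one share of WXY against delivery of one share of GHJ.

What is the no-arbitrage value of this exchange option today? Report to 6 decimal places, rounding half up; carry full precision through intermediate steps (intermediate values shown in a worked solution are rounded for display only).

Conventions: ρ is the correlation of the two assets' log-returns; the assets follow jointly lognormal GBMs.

exchange price = 50.163869

σ_eff = √(σ₁² + σ₂² − 2ρσ₁σ₂) = √(0.2073² + 0.4568² − 2·0.2881·0.2073·0.4568) = 0.443933
d₁ = (ln(S₁/S₂) + (q₂ − q₁ + σ_eff²/2)T) / (σ_eff√T) = (ln(158.57/132.74) + (0.0 − 0.0 + 0.098538)·1.9975) / 0.627424 = 0.597099
d₂ = d₁ − σ_eff√T = 0.597099 − 0.627424 = -0.030325
N(d₁) = 0.724779,  N(d₂) = 0.487904
V = S₁·e^{−q₁T}·N(d₁) − S₂·e^{−q₂T}·N(d₂) = 114.928262 − 64.764392 = 50.163869
Key observation: the rate r is irrelevant here: denominating values in GHJ turns the exchange into a ratio option on S₁/S₂, and discounting at r drops out.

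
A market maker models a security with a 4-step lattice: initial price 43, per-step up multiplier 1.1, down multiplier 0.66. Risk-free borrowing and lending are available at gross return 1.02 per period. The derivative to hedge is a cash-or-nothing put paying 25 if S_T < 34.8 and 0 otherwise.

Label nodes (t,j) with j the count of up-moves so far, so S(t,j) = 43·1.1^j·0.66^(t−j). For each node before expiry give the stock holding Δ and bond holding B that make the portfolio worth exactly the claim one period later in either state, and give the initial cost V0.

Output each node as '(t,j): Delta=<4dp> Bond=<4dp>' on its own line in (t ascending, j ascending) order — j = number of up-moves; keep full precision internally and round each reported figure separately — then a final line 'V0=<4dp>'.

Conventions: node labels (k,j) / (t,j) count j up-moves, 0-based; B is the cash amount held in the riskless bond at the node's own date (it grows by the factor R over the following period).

(0,0): Delta=-0.4546 Bond=23.0961
(1,0): Delta=-1.2882 Bond=47.2135
(1,1): Delta=-0.3435 Bond=18.3013
(2,0): Delta=0.0000 Bond=24.0292
(2,1): Delta=-1.4599 Bond=53.5196
(2,2): Delta=-0.1947 Bond=10.9224
(3,0): Delta=0.0000 Bond=24.5098
(3,1): Delta=0.0000 Bond=24.5098
(3,2): Delta=-1.6546 Bond=61.2745
(3,3): Delta=0.0000 Bond=0.0000
V0=3.5462

Arbitrage-free pricing uses the up-move probability p* = (R−d)/(u−d) = 0.8182, discounting each step at R = 1.02.
Payoffs at expiry: V(4,0)=25.0000, V(4,1)=25.0000, V(4,2)=25.0000, V(4,3)=0.0000, V(4,4)=0.0000
(3,0): S=12.3623. Δ = (V_up−V_dn)/(S_up−S_dn) = (25.0000−25.0000)/(13.5986−8.1591) = 0.0000. V = [p*·25.0000 + (1−p*)·25.0000]/1.02 = 24.5098. B = V − Δ·S = 24.5098.
(3,1): S=20.6039. Δ = (V_up−V_dn)/(S_up−S_dn) = (25.0000−25.0000)/(22.6643−13.5986) = 0.0000. V = [p*·25.0000 + (1−p*)·25.0000]/1.02 = 24.5098. B = V − Δ·S = 24.5098.
(3,2): S=34.3398. Δ = (V_up−V_dn)/(S_up−S_dn) = (0.0000−25.0000)/(37.7738−22.6643) = -1.6546. V = [p*·0.0000 + (1−p*)·25.0000]/1.02 = 4.4563. B = V − Δ·S = 61.2745.
(3,3): S=57.2330. Δ = (V_up−V_dn)/(S_up−S_dn) = (0.0000−0.0000)/(62.9563−37.7738) = 0.0000. V = [p*·0.0000 + (1−p*)·0.0000]/1.02 = 0.0000. B = V − Δ·S = 0.0000.
(2,0): S=18.7308. Δ = (V_up−V_dn)/(S_up−S_dn) = (24.5098−24.5098)/(20.6039−12.3623) = 0.0000. V = [p*·24.5098 + (1−p*)·24.5098]/1.02 = 24.0292. B = V − Δ·S = 24.0292.
(2,1): S=31.2180. Δ = (V_up−V_dn)/(S_up−S_dn) = (4.4563−24.5098)/(34.3398−20.6039) = -1.4599. V = [p*·4.4563 + (1−p*)·24.5098]/1.02 = 7.9435. B = V − Δ·S = 53.5196.
(2,2): S=52.0300. Δ = (V_up−V_dn)/(S_up−S_dn) = (0.0000−4.4563)/(57.2330−34.3398) = -0.1947. V = [p*·0.0000 + (1−p*)·4.4563]/1.02 = 0.7944. B = V − Δ·S = 10.9224.
(1,0): S=28.3800. Δ = (V_up−V_dn)/(S_up−S_dn) = (7.9435−24.0292)/(31.2180−18.7308) = -1.2882. V = [p*·7.9435 + (1−p*)·24.0292]/1.02 = 10.6551. B = V − Δ·S = 47.2135.
(1,1): S=47.3000. Δ = (V_up−V_dn)/(S_up−S_dn) = (0.7944−7.9435)/(52.0300−31.2180) = -0.3435. V = [p*·0.7944 + (1−p*)·7.9435]/1.02 = 2.0531. B = V − Δ·S = 18.3013.
(0,0): S=43.0000. Δ = (V_up−V_dn)/(S_up−S_dn) = (2.0531−10.6551)/(47.3000−28.3800) = -0.4546. V = [p*·2.0531 + (1−p*)·10.6551]/1.02 = 3.5462. B = V − Δ·S = 23.0961.
Verification: the root portfolio costs Δ(0,0)·S0 + B(0,0) = 3.5462, matching V0.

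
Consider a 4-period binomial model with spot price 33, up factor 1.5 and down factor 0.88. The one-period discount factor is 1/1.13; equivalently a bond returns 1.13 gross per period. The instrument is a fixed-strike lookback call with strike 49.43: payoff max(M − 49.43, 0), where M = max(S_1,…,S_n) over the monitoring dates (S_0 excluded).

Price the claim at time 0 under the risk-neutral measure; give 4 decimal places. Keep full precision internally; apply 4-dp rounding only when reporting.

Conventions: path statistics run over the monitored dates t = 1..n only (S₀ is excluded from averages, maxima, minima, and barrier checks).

price = 9.7658

Set p* = 0.4032 (from d < R < u); the path-dependent value is the discounted p*-expectation over all price paths.
Enumerate all 2^4 = 16 price paths (U = up ×1.5, D = down ×0.88); each path with k up-moves has probability p*^k·(1−p*)^(4−k).
DDDD: M=29.0400, payoff=0.0000, prob=0.126835
UDDD: M=49.5000, payoff=0.0700, prob=0.085700
DUDD: M=43.5600, payoff=0.0000, prob=0.085700
UUDD: M=74.2500, payoff=24.8200, prob=0.057905
DDUD: M=38.3328, payoff=0.0000, prob=0.085700
UDUD: M=65.3400, payoff=15.9100, prob=0.057905
DUUD: M=65.3400, payoff=15.9100, prob=0.057905
UUUD: M=111.3750, payoff=61.9450, prob=0.039125
DDDU: M=33.7329, payoff=0.0000, prob=0.085700
UDDU: M=57.4992, payoff=8.0692, prob=0.057905
DUDU: M=57.4992, payoff=8.0692, prob=0.057905
UUDU: M=98.0100, payoff=48.5800, prob=0.039125
DDUU: M=57.4992, payoff=8.0692, prob=0.057905
UDUU: M=98.0100, payoff=48.5800, prob=0.039125
DUUU: M=98.0100, payoff=48.5800, prob=0.039125
UUUU: M=167.0625, payoff=117.6325, prob=0.026436
Price = Σ prob·payoff / R^4 = 15.922889 / 1.630474 = 9.7658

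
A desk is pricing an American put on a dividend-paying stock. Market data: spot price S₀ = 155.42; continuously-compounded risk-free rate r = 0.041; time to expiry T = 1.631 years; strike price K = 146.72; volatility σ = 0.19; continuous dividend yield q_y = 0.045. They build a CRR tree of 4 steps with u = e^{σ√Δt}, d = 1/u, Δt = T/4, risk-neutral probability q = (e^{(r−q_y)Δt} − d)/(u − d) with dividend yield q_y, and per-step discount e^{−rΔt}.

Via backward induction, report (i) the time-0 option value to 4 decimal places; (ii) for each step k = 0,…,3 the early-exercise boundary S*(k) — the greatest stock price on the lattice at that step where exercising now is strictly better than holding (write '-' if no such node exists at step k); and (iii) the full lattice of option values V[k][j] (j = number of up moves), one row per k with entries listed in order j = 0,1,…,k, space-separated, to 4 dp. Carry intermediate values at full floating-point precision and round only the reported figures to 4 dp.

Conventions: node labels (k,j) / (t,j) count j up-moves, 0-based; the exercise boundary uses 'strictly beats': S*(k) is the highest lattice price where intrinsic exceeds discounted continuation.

price = 10.6884
boundary = - - - 108.0027
tree:
10.6884
17.0922 3.6503
26.4062 6.9123 0.0000
38.7173 13.0892 0.0000 0.0000
51.0571 24.7859 0.0000 0.0000 0.0000

Δt=0.40775, u=1.12899, d=0.88575, q=0.46301, disc=e^(-rΔt)=0.98342
k=4 terminal: V=max(K-S,0) → 51.0571 24.7859 0.0000 0.0000 0.0000
k=3: j=0 S=108.0027 intr=38.7173 cont=38.2485 V=38.7173[EX]; j=1 S=137.6626 intr=9.0574 cont=13.0892 V=13.0892[hold]; j=2 S=175.4679 intr=0.0000 cont=0.0000 V=0.0000[hold]; j=3 S=223.6554 intr=0.0000 cont=0.0000 V=0.0000[hold]  S*(3)=108.0027
k=2: j=0 S=121.9341 intr=24.7859 cont=26.4062 V=26.4062[hold]; j=1 S=155.4200 intr=0.0000 cont=6.9123 V=6.9123[hold]; j=2 S=198.1018 intr=0.0000 cont=0.0000 V=0.0000[hold]  S*(2)=-
k=1: j=0 S=137.6626 intr=9.0574 cont=17.0922 V=17.0922[hold]; j=1 S=175.4679 intr=0.0000 cont=3.6503 V=3.6503[hold]  S*(1)=-
k=0: j=0 S=155.4200 intr=0.0000 cont=10.6884 V=10.6884[hold]  S*(0)=-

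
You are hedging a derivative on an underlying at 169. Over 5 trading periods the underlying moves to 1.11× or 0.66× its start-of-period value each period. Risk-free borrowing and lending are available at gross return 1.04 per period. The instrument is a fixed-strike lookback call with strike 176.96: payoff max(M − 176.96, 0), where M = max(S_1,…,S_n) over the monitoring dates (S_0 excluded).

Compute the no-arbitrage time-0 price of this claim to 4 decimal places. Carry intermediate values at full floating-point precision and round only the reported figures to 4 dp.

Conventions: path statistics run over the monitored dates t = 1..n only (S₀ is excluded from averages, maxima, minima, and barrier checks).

price = 51.3944

Risk-neutral up-probability p* = (R−d)/(u−d) = (1.04−0.66)/(1.11−0.66) = 0.8444; the claim prices as the p*-weighted sum of path payoffs discounted by R^5.
Enumerate all 2^5 = 32 price paths (U = up ×1.11, D = down ×0.66); each path with k up-moves has probability p*^k·(1−p*)^(5−k).
DDDDD: M=111.5400, payoff=0.0000, prob=0.000091
UDDDD: M=187.5900, payoff=10.6300, prob=0.000494
DUDDD: M=123.8094, payoff=0.0000, prob=0.000494
UUDDD: M=208.2249, payoff=31.2649, prob=0.002684
DDUDD: M=111.5400, payoff=0.0000, prob=0.000494
UDUDD: M=187.5900, payoff=10.6300, prob=0.002684
DUUDD: M=137.4284, payoff=0.0000, prob=0.002684
UUUDD: M=231.1296, payoff=54.1696, prob=0.014571
DDDUD: M=111.5400, payoff=0.0000, prob=0.000494
UDDUD: M=187.5900, payoff=10.6300, prob=0.002684
DUDUD: M=123.8094, payoff=0.0000, prob=0.002684
UUDUD: M=208.2249, payoff=31.2649, prob=0.014571
DDUUD: M=111.5400, payoff=0.0000, prob=0.002684
UDUUD: M=187.5900, payoff=10.6300, prob=0.014571
DUUUD: M=152.5456, payoff=0.0000, prob=0.014571
UUUUD: M=256.5539, payoff=79.5939, prob=0.079099
DDDDU: M=111.5400, payoff=0.0000, prob=0.000494
UDDDU: M=187.5900, payoff=10.6300, prob=0.002684
DUDDU: M=123.8094, payoff=0.0000, prob=0.002684
UUDDU: M=208.2249, payoff=31.2649, prob=0.014571
DDUDU: M=111.5400, payoff=0.0000, prob=0.002684
UDUDU: M=187.5900, payoff=10.6300, prob=0.014571
DUUDU: M=137.4284, payoff=0.0000, prob=0.014571
UUUDU: M=231.1296, payoff=54.1696, prob=0.079099
DDDUU: M=111.5400, payoff=0.0000, prob=0.002684
UDDUU: M=187.5900, payoff=10.6300, prob=0.014571
DUDUU: M=123.8094, payoff=0.0000, prob=0.014571
UUDUU: M=208.2249, payoff=31.2649, prob=0.079099
DDUUU: M=111.5400, payoff=0.0000, prob=0.014571
UDUUU: M=187.5900, payoff=10.6300, prob=0.079099
DUUUU: M=169.3256, payoff=0.0000, prob=0.079099
UUUUU: M=284.7748, payoff=107.8148, prob=0.429393
Price = Σ prob·payoff / R^5 = 62.529193 / 1.216653 = 51.3944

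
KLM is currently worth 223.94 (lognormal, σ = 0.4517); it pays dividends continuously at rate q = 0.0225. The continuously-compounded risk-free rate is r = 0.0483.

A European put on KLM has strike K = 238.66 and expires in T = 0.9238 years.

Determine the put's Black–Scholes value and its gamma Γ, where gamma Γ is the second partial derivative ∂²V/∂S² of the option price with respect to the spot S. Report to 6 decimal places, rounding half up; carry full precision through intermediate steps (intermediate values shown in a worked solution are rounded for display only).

σ√T = 0.4517·√0.9238 = 0.434149
d₁ = (ln(S/K) + (r−q+σ²/2)T) / (σ√T) = (ln(223.94/238.66) + (0.0483−0.0225+0.4517²/2)·0.9238) / 0.434149 = (-0.063662 + 0.118077) / 0.434149 = 0.125337
d₂ = d₁ − σ√T = 0.125337 − 0.434149 = -0.308812
e^{−rT} = 0.956361
e^{−qT} = 0.979429
N(−d₁) = 0.450128,  N(−d₂) = 0.621268
Put price V = K·e^{−rT}·N(−d₂) − S·e^{−qT}·N(−d₁) = 141.801372 − 98.728144 = 43.073228
φ(d₁) = (1/√(2π))·e^{−d₁²/2} = 0.395821
Γ = e^{−qT}·φ(d₁) / (S·σ·√T) = 0.003988

price = 43.073228
Γ = 0.003988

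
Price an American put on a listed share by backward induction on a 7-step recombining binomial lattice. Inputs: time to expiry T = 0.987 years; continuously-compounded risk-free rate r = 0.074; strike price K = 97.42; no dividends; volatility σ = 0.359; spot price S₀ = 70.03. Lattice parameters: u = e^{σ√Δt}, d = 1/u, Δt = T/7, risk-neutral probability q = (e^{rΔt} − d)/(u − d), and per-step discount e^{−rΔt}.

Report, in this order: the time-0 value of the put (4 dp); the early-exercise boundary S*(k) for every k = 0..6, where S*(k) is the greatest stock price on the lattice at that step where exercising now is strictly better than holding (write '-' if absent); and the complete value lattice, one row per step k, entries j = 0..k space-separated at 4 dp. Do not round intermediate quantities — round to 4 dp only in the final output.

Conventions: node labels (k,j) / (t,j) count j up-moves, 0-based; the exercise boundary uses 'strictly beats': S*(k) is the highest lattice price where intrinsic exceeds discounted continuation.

Δt=0.14100  u=1.14431  d=0.87389  q=0.50514  discount=0.98962
step 7 (expiry): payoffs max(K−S,0) = 70.1635 61.7289 50.6842 36.2217 17.2838 0.0000 0.0000 0.0000
step 6: (k=6,j=0): S=31.1900, K−S=66.2300, hold=65.2188 ⇒ V=66.2300 exercise | (k=6,j=1): S=40.8418, K−S=56.5782, hold=55.5670 ⇒ V=56.5782 exercise | (k=6,j=2): S=53.4804, K−S=43.9396, hold=42.9284 ⇒ V=43.9396 exercise | (k=6,j=3): S=70.0300, K−S=27.3900, hold=26.3788 ⇒ V=27.3900 exercise | (k=6,j=4): S=91.7009, K−S=5.7191, hold=8.4643 ⇒ V=8.4643 continue | (k=6,j=5): S=120.0780, K−S=0.0000, hold=0.0000 ⇒ V=0.0000 continue | (k=6,j=6): S=157.2363, K−S=0.0000, hold=0.0000 ⇒ V=0.0000 continue  boundary S*=70.0300
step 5: (k=5,j=0): S=35.6911, K−S=61.7289, hold=60.7177 ⇒ V=61.7289 exercise | (k=5,j=1): S=46.7358, K−S=50.6842, hold=49.6730 ⇒ V=50.6842 exercise | (k=5,j=2): S=61.1983, K−S=36.2217, hold=35.2105 ⇒ V=36.2217 exercise | (k=5,j=3): S=80.1362, K−S=17.2838, hold=17.6449 ⇒ V=17.6449 continue | (k=5,j=4): S=104.9346, K−S=0.0000, hold=4.1452 ⇒ V=4.1452 continue | (k=5,j=5): S=137.4068, K−S=0.0000, hold=0.0000 ⇒ V=0.0000 continue  boundary S*=61.1983
step 4: (k=4,j=0): S=40.8418, K−S=56.5782, hold=55.5670 ⇒ V=56.5782 exercise | (k=4,j=1): S=53.4804, K−S=43.9396, hold=42.9284 ⇒ V=43.9396 exercise | (k=4,j=2): S=70.0300, K−S=27.3900, hold=26.5593 ⇒ V=27.3900 exercise | (k=4,j=3): S=91.7009, K−S=5.7191, hold=10.7134 ⇒ V=10.7134 continue | (k=4,j=4): S=120.0780, K−S=0.0000, hold=2.0300 ⇒ V=2.0300 continue  boundary S*=70.0300
step 3: (k=3,j=0): S=46.7358, K−S=50.6842, hold=49.6730 ⇒ V=50.6842 exercise | (k=3,j=1): S=61.1983, K−S=36.2217, hold=35.2105 ⇒ V=36.2217 exercise | (k=3,j=2): S=80.1362, K−S=17.2838, hold=18.7692 ⇒ V=18.7692 continue | (k=3,j=3): S=104.9346, K−S=0.0000, hold=6.2614 ⇒ V=6.2614 continue  boundary S*=61.1983
step 2: (k=2,j=0): S=53.4804, K−S=43.9396, hold=42.9284 ⇒ V=43.9396 exercise | (k=2,j=1): S=70.0300, K−S=27.3900, hold=27.1214 ⇒ V=27.3900 exercise | (k=2,j=2): S=91.7009, K−S=5.7191, hold=12.3218 ⇒ V=12.3218 continue  boundary S*=70.0300
step 1: (k=1,j=0): S=61.1983, K−S=36.2217, hold=35.2105 ⇒ V=36.2217 exercise | (k=1,j=1): S=80.1362, K−S=17.2838, hold=19.5732 ⇒ V=19.5732 continue  boundary S*=61.1983
step 0: (k=0,j=0): S=70.0300, K−S=27.3900, hold=27.5233 ⇒ V=27.5233 continue  boundary S*=-

price = 27.5233
boundary = - 61.1983 70.0300 61.1983 70.0300 61.1983 70.0300
tree:
27.5233
36.2217 19.5732
43.9396 27.3900 12.3218
50.6842 36.2217 18.7692 6.2614
56.5782 43.9396 27.3900 10.7134 2.0300
61.7289 50.6842 36.2217 17.6449 4.1452 0.0000
66.2300 56.5782 43.9396 27.3900 8.4643 0.0000 0.0000
70.1635 61.7289 50.6842 36.2217 17.2838 0.0000 0.0000 0.0000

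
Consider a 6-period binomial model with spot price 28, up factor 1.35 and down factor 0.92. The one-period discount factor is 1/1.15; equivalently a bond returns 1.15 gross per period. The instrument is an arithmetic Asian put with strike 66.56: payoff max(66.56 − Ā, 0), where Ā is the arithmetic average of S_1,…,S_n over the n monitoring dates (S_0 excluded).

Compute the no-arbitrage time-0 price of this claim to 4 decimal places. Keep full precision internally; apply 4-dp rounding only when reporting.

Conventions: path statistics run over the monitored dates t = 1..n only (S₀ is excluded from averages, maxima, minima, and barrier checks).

price = 8.9800

Risk-neutral up-probability p* = (R−d)/(u−d) = (1.15−0.92)/(1.35−0.92) = 0.5349; the claim prices as the p*-weighted sum of path payoffs discounted by R^6.
Enumerate all 2^6 = 64 price paths (U = up ×1.35, D = down ×0.92); each path with k up-moves has probability p*^k·(1−p*)^(6−k).
DDDDDD: Ā=21.1256, payoff=45.4344, prob=0.010124
UDDDDD: Ā=30.9995, payoff=35.5605, prob=0.011643
DUDDDD: Ā=28.9929, payoff=37.5671, prob=0.011643
UUDDDD: Ā=42.5439, payoff=24.0161, prob=0.013390
DDUDDD: Ā=27.1467, payoff=39.4133, prob=0.011643
UDUDDD: Ā=39.8349, payoff=26.7251, prob=0.013390
DUUDDD: Ā=37.8282, payoff=28.7318, prob=0.013390
UUUDDD: Ā=55.5088, payoff=11.0512, prob=0.015398
DDDUDD: Ā=25.4483, payoff=41.1117, prob=0.011643
UDDUDD: Ā=37.3426, payoff=29.2174, prob=0.013390
DUDUDD: Ā=35.3359, payoff=31.2241, prob=0.013390
UUDUDD: Ā=51.8517, payoff=14.7083, prob=0.015398
DDUUDD: Ā=33.4898, payoff=33.0702, prob=0.013390
UDUUDD: Ā=49.1427, payoff=17.4173, prob=0.015398
DUUUDD: Ā=47.1360, payoff=19.4240, prob=0.015398
UUUUDD: Ā=69.1670, payoff=0.0000, prob=0.017708
DDDDUD: Ā=23.8857, payoff=42.6743, prob=0.011643
UDDDUD: Ā=35.0497, payoff=31.5103, prob=0.013390
DUDDUD: Ā=33.0431, payoff=33.5169, prob=0.013390
UUDDUD: Ā=48.4871, payoff=18.0729, prob=0.015398
DDUDUD: Ā=31.1969, payoff=35.3631, prob=0.013390
UDUDUD: Ā=45.7781, payoff=20.7819, prob=0.015398
DUUDUD: Ā=43.7714, payoff=22.7886, prob=0.015398
UUUDUD: Ā=64.2298, payoff=2.3302, prob=0.017708
DDDUUD: Ā=29.4985, payoff=37.0615, prob=0.013390
UDDUUD: Ā=43.2858, payoff=23.2742, prob=0.015398
DUDUUD: Ā=41.2791, payoff=25.2809, prob=0.015398
UUDUUD: Ā=60.5727, payoff=5.9873, prob=0.017708
DDUUUD: Ā=39.4330, payoff=27.1270, prob=0.015398
UDUUUD: Ā=57.8637, payoff=8.6963, prob=0.017708
DUUUUD: Ā=55.8570, payoff=10.7030, prob=0.017708
UUUUUD: Ā=81.9641, payoff=0.0000, prob=0.020364
DDDDDU: Ā=22.4482, payoff=44.1118, prob=0.011643
UDDDDU: Ā=32.9403, payoff=33.6197, prob=0.013390
DUDDDU: Ā=30.9336, payoff=35.6264, prob=0.013390
UUDDDU: Ā=45.3917, payoff=21.1683, prob=0.015398
DDUDDU: Ā=29.0875, payoff=37.4725, prob=0.013390
UDUDDU: Ā=42.6827, payoff=23.8773, prob=0.015398
DUUDDU: Ā=40.6760, payoff=25.8840, prob=0.015398
UUUDDU: Ā=59.6876, payoff=6.8724, prob=0.017708
DDDUDU: Ā=27.3890, payoff=39.1710, prob=0.013390
UDDUDU: Ā=40.1904, payoff=26.3696, prob=0.015398
DUDUDU: Ā=38.1837, payoff=28.3763, prob=0.015398
UUDUDU: Ā=56.0305, payoff=10.5295, prob=0.017708
DDUUDU: Ā=36.3376, payoff=30.2224, prob=0.015398
UDUUDU: Ā=53.3215, payoff=13.2385, prob=0.017708
DUUUDU: Ā=51.3148, payoff=15.2452, prob=0.017708
UUUUDU: Ā=75.2989, payoff=0.0000, prob=0.020364
DDDDUU: Ā=25.8264, payoff=40.7336, prob=0.013390
UDDDUU: Ā=37.8975, payoff=28.6625, prob=0.015398
DUDDUU: Ā=35.8908, payoff=30.6692, prob=0.015398
UUDDUU: Ā=52.6659, payoff=13.8941, prob=0.017708
DDUDUU: Ā=34.0447, payoff=32.5153, prob=0.015398
UDUDUU: Ā=49.9569, payoff=16.6031, prob=0.017708
DUUDUU: Ā=47.9502, payoff=18.6098, prob=0.017708
UUUDUU: Ā=70.3617, payoff=0.0000, prob=0.020364
DDDUUU: Ā=32.3463, payoff=34.2137, prob=0.015398
UDDUUU: Ā=47.4646, payoff=19.0954, prob=0.017708
DUDUUU: Ā=45.4579, payoff=21.1021, prob=0.017708
UUDUUU: Ā=66.7046, payoff=0.0000, prob=0.020364
DDUUUU: Ā=43.6118, payoff=22.9482, prob=0.017708
UDUUUU: Ā=63.9956, payoff=2.5644, prob=0.020364
DUUUUU: Ā=61.9889, payoff=4.5711, prob=0.020364
UUUUUU: Ā=90.9620, payoff=0.0000, prob=0.023418
Price = Σ prob·payoff / R^6 = 20.771226 / 2.313061 = 8.9800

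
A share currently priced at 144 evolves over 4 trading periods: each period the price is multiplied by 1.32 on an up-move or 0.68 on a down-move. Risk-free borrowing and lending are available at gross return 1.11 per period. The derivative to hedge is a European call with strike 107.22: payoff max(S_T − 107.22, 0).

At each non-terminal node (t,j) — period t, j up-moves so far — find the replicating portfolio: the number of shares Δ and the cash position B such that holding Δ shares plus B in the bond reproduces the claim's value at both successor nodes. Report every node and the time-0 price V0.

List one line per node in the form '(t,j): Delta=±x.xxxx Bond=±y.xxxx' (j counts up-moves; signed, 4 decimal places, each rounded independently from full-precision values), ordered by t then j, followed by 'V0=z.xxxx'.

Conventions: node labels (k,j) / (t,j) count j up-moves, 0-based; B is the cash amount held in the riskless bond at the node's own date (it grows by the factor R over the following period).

(0,0): Delta=0.9102 Bond=-54.1429
(1,0): Delta=0.6886 Bond=-38.4042
(1,1): Delta=0.9659 Bond=-70.6935
(2,0): Delta=0.1250 Bond=-5.0979
(2,1): Delta=0.8304 Bond=-60.9577
(2,2): Delta=1.0000 Bond=-87.0222
(3,0): Delta=0.0000 Bond=0.0000
(3,1): Delta=0.1564 Bond=-8.4222
(3,2): Delta=1.0000 Bond=-96.5946
(3,3): Delta=1.0000 Bond=-96.5946
V0=76.9223

Arbitrage-free pricing uses the up-move probability p* = (R−d)/(u−d) = 0.6719, discounting each step at R = 1.11.
At maturity the claim pays: V(4,0)=0.0000, V(4,1)=0.0000, V(4,2)=8.7987, V(4,3)=117.9929, V(4,4)=329.9579
  t=3,j=0: stock 45.2782 → up 59.7672 (V=0.0000), down 30.7892 (V=0.0000). Price 0.0000; hedge Δ=0.0000, bond B=0.0000.
  t=3,j=1: stock 87.8930 → up 116.0187 (V=8.7987), down 59.7672 (V=0.0000). Price 5.3258; hedge Δ=0.1564, bond B=-8.4222.
  t=3,j=2: stock 170.6158 → up 225.2129 (V=117.9929), down 116.0187 (V=8.7987). Price 74.0212; hedge Δ=1.0000, bond B=-96.5946.
  t=3,j=3: stock 331.1954 → up 437.1779 (V=329.9579), down 225.2129 (V=117.9929). Price 234.6008; hedge Δ=1.0000, bond B=-96.5946.
  t=2,j=0: stock 66.5856 → up 87.8930 (V=5.3258), down 45.2782 (V=0.0000). Price 3.2237; hedge Δ=0.1250, bond B=-5.0979.
  t=2,j=1: stock 129.2544 → up 170.6158 (V=74.0212), down 87.8930 (V=5.3258). Price 46.3789; hedge Δ=0.8304, bond B=-60.9577.
  t=2,j=2: stock 250.9056 → up 331.1954 (V=234.6008), down 170.6158 (V=74.0212). Price 163.8834; hedge Δ=1.0000, bond B=-87.0222.
  t=1,j=0: stock 97.9200 → up 129.2544 (V=46.3789), down 66.5856 (V=3.2237). Price 29.0257; hedge Δ=0.6886, bond B=-38.4042.
  t=1,j=1: stock 190.0800 → up 250.9056 (V=163.8834), down 129.2544 (V=46.3789). Price 112.9074; hedge Δ=0.9659, bond B=-70.6935.
  t=0,j=0: stock 144.0000 → up 190.0800 (V=112.9074), down 97.9200 (V=29.0257). Price 76.9223; hedge Δ=0.9102, bond B=-54.1429.
Sanity check at the root: Δ(0,0)·S0 + B(0,0) reproduces V0 = 76.9223.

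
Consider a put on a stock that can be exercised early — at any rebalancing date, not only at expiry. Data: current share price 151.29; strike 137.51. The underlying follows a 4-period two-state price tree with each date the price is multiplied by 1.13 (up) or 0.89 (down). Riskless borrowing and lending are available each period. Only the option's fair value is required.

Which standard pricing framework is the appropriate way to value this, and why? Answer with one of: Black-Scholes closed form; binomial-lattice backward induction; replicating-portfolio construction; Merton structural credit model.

framework: binomial-lattice backward induction

Key observation: an American put (K = 137.51, S₀ = 151.29) on a 4-date tree has no closed form — the optimal stopping decision is embedded and must be resolved recursively from expiry.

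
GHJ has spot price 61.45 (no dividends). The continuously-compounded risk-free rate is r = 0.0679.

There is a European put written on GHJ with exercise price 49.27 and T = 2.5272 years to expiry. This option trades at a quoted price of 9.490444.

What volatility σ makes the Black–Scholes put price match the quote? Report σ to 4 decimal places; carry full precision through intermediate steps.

sigma = 0.5680

At σ = 0.5680 the Black–Scholes value reproduces the quote:
σ√T = 0.568·√2.5272 = 0.902959
d₁ = (ln(S/K) + (r+σ²/2)T) / (σ√T) = (ln(61.45/49.27) + (0.0679+0.568²/2)·2.5272) / 0.902959 = (0.220908 + 0.579265) / 0.902959 = 0.886167
d₂ = d₁ − σ√T = 0.886167 − 0.902959 = -0.016792
e^{−rT} = 0.842319
N(−d₁) = 0.187764,  N(−d₂) = 0.506699
V = K·e^{−rT}·N(−d₂) − S·N(−d₁) = 21.028522 − 11.538077 = 9.490444 (the quoted price), and the Black–Scholes price is strictly increasing in σ, so σ is unique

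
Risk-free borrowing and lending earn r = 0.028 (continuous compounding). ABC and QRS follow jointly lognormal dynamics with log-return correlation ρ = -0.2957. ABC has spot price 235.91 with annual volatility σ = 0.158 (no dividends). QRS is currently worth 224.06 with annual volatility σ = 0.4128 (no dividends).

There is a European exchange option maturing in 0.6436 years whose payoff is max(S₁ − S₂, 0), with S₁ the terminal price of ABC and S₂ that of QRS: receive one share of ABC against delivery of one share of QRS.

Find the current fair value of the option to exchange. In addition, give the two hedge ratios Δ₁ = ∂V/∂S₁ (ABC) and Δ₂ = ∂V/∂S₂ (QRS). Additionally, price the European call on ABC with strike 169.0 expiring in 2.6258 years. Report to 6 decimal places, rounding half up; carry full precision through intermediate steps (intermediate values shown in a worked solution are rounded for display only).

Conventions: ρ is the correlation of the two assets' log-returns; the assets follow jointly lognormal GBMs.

exchange price = 41.612185
Δ1 = 0.628102
Δ2 = -0.475602
price(ABC call K=169.0) = 80.055135

σ_eff = √(σ₁² + σ₂² − 2ρσ₁σ₂) = √(0.158² + 0.4128² − 2·-0.2957·0.158·0.4128) = 0.483674
d₁ = (ln(S₁/S₂) + (q₂ − q₁ + σ_eff²/2)T) / (σ_eff√T) = (ln(235.91/224.06) + (0.0 − 0.0 + 0.116970)·0.6436) / 0.388026 = 0.326830
d₂ = d₁ − σ_eff√T = 0.326830 − 0.388026 = -0.061196
N(d₁) = 0.628102,  N(d₂) = 0.475602
V = S₁·e^{−q₁T}·N(d₁) − S₂·e^{−q₂T}·N(d₂) = 148.175497 − 106.563313 = 41.612185
Δ₁ = e^{−q₁T}·N(d₁) = 0.628102;  Δ₂ = −e^{−q₂T}·N(d₂) = -0.475602
[vanilla: ABC call K=169.0]
σ√T = 0.158·√2.6258 = 0.256028
d₁ = (ln(S/K) + (r+σ²/2)T) / (σ√T) = (ln(235.91/169.0) + (0.028+0.158²/2)·2.6258) / 0.256028 = (0.333552 + 0.106298) / 0.256028 = 1.717972
d₂ = d₁ − σ√T = 1.717972 − 0.256028 = 1.461943
e^{−rT} = 0.929115
N(d₁) = 0.957099,  N(d₂) = 0.928122
price = S·N(d₁) − K·e^{−rT}·N(d₂) = 225.789250 − 145.734116 = 80.055135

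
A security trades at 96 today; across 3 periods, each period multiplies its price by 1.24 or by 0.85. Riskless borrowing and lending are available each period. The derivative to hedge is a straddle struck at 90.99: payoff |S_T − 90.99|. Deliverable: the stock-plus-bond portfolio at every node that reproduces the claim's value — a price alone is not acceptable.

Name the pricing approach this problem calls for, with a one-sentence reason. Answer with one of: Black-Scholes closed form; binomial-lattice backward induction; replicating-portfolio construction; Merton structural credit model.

Key observation: what is demanded is not a single number but the (Δ, B) position at each node of the 1.24/0.85 tree starting at 96; constructing those positions is the replicating-portfolio method.

framework: replicating-portfolio construction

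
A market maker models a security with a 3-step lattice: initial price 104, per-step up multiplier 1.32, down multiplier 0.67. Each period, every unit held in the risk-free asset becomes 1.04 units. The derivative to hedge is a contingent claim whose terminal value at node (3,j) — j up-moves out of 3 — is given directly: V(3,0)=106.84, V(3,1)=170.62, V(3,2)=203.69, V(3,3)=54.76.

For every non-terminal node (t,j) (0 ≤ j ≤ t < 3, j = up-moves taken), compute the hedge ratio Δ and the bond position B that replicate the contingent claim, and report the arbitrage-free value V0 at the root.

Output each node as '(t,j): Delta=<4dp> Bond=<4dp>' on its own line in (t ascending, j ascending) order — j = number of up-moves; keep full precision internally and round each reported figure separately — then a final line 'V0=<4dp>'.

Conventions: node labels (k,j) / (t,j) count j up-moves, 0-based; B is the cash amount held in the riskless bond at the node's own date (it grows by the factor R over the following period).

Arbitrage-free pricing uses the up-move probability p* = (R−d)/(u−d) = 0.5692, discounting each step at R = 1.04.
Payoffs at expiry: V(3,0)=106.8400, V(3,1)=170.6200, V(3,2)=203.6900, V(3,3)=54.7600
Node (2,0) S=46.6856: V=(p*·170.6200+(1−p*)·106.8400)/1.04=137.6399; Δ=(170.6200−106.8400)/(61.6250−31.2794)=2.1018; B=V−Δ·S=39.5169
Node (2,1) S=91.9776: V=(p*·203.6900+(1−p*)·170.6200)/1.04=182.1581; Δ=(203.6900−170.6200)/(121.4104−61.6250)=0.5531; B=V−Δ·S=131.2812
Node (2,2) S=181.2096: V=(p*·54.7600+(1−p*)·203.6900)/1.04=114.3408; Δ=(54.7600−203.6900)/(239.1967−121.4104)=-1.2644; B=V−Δ·S=343.4639
Node (1,0) S=69.6800: V=(p*·182.1581+(1−p*)·137.6399)/1.04=156.7126; Δ=(182.1581−137.6399)/(91.9776−46.6856)=0.9829; B=V−Δ·S=88.2230
Node (1,1) S=137.2800: V=(p*·114.3408+(1−p*)·182.1581)/1.04=138.0331; Δ=(114.3408−182.1581)/(181.2096−91.9776)=-0.7600; B=V−Δ·S=242.3674
Node (0,0) S=104.0000: V=(p*·138.0331+(1−p*)·156.7126)/1.04=140.4612; Δ=(138.0331−156.7126)/(137.2800−69.6800)=-0.2763; B=V−Δ·S=169.1988
Sanity check at the root: Δ(0,0)·S0 + B(0,0) reproduces V0 = 140.4612.

(0,0): Delta=-0.2763 Bond=169.1988
(1,0): Delta=0.9829 Bond=88.2230
(1,1): Delta=-0.7600 Bond=242.3674
(2,0): Delta=2.1018 Bond=39.5169
(2,1): Delta=0.5531 Bond=131.2812
(2,2): Delta=-1.2644 Bond=343.4639
V0=140.4612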